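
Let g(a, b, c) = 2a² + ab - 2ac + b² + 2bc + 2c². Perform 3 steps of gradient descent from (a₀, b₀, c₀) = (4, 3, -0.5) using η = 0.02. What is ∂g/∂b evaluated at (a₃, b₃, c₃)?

7.296528

∇g = (4a + b - 2c, a + 2b + 2c, -2a + 2b + 4c)
(a₁, b₁, c₁) = (4, 3, -0.5) − 0.02·(20, 9, -4) = (3.6, 2.82, -0.42)
(a₂, b₂, c₂) = (3.6, 2.82, -0.42) − 0.02·(18.06, 8.4, -3.24) = (3.2388, 2.652, -0.3552)
(a₃, b₃, c₃) = (3.2388, 2.652, -0.3552) − 0.02·(16.3176, 7.8324, -2.5944) = (2.912448, 2.495352, -0.303312)
∂g/∂b at (2.912448, 2.495352, -0.303312) = 7.296528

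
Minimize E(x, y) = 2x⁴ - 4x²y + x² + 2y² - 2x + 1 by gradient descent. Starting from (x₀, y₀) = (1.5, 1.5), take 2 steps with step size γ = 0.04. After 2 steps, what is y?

∇E = (8x³ - 8xy + 2x - 2, -4x² + 4y)
Step 1: at (1.5, 1.5), ∇E = (10, -3) → (1.5, 1.5) − 0.04·(10, -3) = (1.1, 1.62)
Step 2: at (1.1, 1.62), ∇E = (-3.408, 1.64) → (1.1, 1.62) − 0.04·(-3.408, 1.64) = (1.23632, 1.5544)
y = 1.5544

1.5544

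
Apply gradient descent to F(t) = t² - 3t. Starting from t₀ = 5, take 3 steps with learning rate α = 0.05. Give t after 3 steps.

4.0515

F′(t) = 2t - 3
t₁ = 5 − 0.05·7 = 4.65
t₂ = 4.65 − 0.05·6.3 = 4.335
t₃ = 4.335 − 0.05·5.67 = 4.0515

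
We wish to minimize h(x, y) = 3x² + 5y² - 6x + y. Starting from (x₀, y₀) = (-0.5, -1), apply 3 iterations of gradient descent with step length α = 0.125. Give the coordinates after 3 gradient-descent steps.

∇h = (6x - 6, 10y + 1)
(x₁, y₁) = (-0.5, -1) − 0.125·(-9, -9) = (0.625, 0.125)
(x₂, y₂) = (0.625, 0.125) − 0.125·(-2.25, 2.25) = (0.90625, -0.15625)
(x₃, y₃) = (0.90625, -0.15625) − 0.125·(-0.5625, -0.5625) = (0.9765625, -0.0859375)

(0.9765625, -0.0859375)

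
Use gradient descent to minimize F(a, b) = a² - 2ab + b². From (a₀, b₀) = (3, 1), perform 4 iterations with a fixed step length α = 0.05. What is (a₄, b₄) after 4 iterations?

∇F = (2a - 2b, -2a + 2b)
(a₁, b₁) = (3, 1) − 0.05·(4, -4) = (2.8, 1.2)
(a₂, b₂) = (2.8, 1.2) − 0.05·(3.2, -3.2) = (2.64, 1.36)
(a₃, b₃) = (2.64, 1.36) − 0.05·(2.56, -2.56) = (2.512, 1.488)
(a₄, b₄) = (2.512, 1.488) − 0.05·(2.048, -2.048) = (2.4096, 1.5904)

(2.4096, 1.5904)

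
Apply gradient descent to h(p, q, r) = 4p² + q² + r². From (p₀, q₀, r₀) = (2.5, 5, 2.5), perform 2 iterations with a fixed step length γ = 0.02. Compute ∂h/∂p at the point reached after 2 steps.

∇h = (8p, 2q, 2r)
Step 1: at (2.5, 5, 2.5), ∇h = (20, 10, 5) → (2.5, 5, 2.5) − 0.02·(20, 10, 5) = (2.1, 4.8, 2.4)
Step 2: at (2.1, 4.8, 2.4), ∇h = (16.8, 9.6, 4.8) → (2.1, 4.8, 2.4) − 0.02·(16.8, 9.6, 4.8) = (1.764, 4.608, 2.304)
∂h/∂p at (1.764, 4.608, 2.304) = 14.112

14.112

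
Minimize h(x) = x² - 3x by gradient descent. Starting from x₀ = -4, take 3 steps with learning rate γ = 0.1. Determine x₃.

h′(x) = 2x - 3
Step 1: h′(-4) = -11; x₁ = -4 − 0.1·(-11) = -2.9
Step 2: h′(-2.9) = -8.8; x₂ = -2.9 − 0.1·(-8.8) = -2.02
Step 3: h′(-2.02) = -7.04; x₃ = -2.02 − 0.1·(-7.04) = -1.316

-1.316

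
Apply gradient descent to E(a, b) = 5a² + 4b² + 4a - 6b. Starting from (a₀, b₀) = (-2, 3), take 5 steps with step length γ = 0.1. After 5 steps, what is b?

0.75072

∇E = (10a + 4, 8b - 6)
Step 1: at (-2, 3), ∇E = (-16, 18) → (-2, 3) − 0.1·(-16, 18) = (-0.4, 1.2)
Step 2: at (-0.4, 1.2), ∇E = (0, 3.6) → (-0.4, 1.2) − 0.1·(0, 3.6) = (-0.4, 0.84)
Step 3: at (-0.4, 0.84), ∇E = (0, 0.72) → (-0.4, 0.84) − 0.1·(0, 0.72) = (-0.4, 0.768)
Step 4: at (-0.4, 0.768), ∇E = (0, 0.144) → (-0.4, 0.768) − 0.1·(0, 0.144) = (-0.4, 0.7536)
Step 5: at (-0.4, 0.7536), ∇E = (0, 0.0288) → (-0.4, 0.7536) − 0.1·(0, 0.0288) = (-0.4, 0.75072)
b = 0.75072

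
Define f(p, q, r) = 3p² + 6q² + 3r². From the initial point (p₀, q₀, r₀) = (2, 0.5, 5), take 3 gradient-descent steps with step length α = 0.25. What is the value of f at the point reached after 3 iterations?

∇f = (6p, 12q, 6r)
(p₁, q₁, r₁) = (2, 0.5, 5) − 0.25·(12, 6, 30) = (-1, -1, -2.5)
(p₂, q₂, r₂) = (-1, -1, -2.5) − 0.25·(-6, -12, -15) = (0.5, 2, 1.25)
(p₃, q₃, r₃) = (0.5, 2, 1.25) − 0.25·(3, 24, 7.5) = (-0.25, -4, -0.625)
f(-0.25, -4, -0.625) = 97.359375

97.359375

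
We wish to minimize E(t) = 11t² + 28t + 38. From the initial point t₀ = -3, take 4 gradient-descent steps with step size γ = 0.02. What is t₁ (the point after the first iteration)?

-2.24

E′(t) = 22t + 28
Step 1: E′(-3) = -38; t₁ = -3 − 0.02·(-38) = -2.24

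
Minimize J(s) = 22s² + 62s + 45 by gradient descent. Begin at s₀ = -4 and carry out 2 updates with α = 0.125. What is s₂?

J′(s) = 44s + 62
s₁ = -4 − 0.125·(-114) = 10.25
s₂ = 10.25 − 0.125·513 = -53.875

-53.875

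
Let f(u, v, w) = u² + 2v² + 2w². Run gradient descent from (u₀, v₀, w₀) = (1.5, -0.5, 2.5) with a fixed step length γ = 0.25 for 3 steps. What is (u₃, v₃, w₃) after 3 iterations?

(0.1875, 0, 0)

∇f = (2u, 4v, 4w)
Step 1: at (1.5, -0.5, 2.5), ∇f = (3, -2, 10) → (1.5, -0.5, 2.5) − 0.25·(3, -2, 10) = (0.75, 0, 0)
Step 2: at (0.75, 0, 0), ∇f = (1.5, 0, 0) → (0.75, 0, 0) − 0.25·(1.5, 0, 0) = (0.375, 0, 0)
Step 3: at (0.375, 0, 0), ∇f = (0.75, 0, 0) → (0.375, 0, 0) − 0.25·(0.75, 0, 0) = (0.1875, 0, 0)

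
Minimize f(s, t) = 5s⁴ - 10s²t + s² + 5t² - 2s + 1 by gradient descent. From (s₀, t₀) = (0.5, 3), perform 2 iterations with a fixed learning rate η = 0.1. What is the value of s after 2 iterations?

-70.63575

∇f = (20s³ - 20st + 2s - 2, -10s² + 10t)
(s₁, t₁) = (0.5, 3) − 0.1·(-28.5, 27.5) = (3.35, 0.25)
(s₂, t₂) = (3.35, 0.25) − 0.1·(739.8575, -109.725) = (-70.63575, 11.2225)
s = -70.63575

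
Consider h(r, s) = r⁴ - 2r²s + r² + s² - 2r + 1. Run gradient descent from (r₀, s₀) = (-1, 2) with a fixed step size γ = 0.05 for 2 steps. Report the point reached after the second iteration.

∇h = (4r³ - 4rs + 2r - 2, -2r² + 2s)
Step 1: at (-1, 2), ∇h = (0, 2) → (-1, 2) − 0.05·(0, 2) = (-1, 1.9)
Step 2: at (-1, 1.9), ∇h = (-0.4, 1.8) → (-1, 1.9) − 0.05·(-0.4, 1.8) = (-0.98, 1.81)

(-0.98, 1.81)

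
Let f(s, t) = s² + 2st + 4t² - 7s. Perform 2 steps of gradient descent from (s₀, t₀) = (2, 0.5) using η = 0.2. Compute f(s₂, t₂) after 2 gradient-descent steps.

∇f = (2s + 2t - 7, 2s + 8t)
(s₁, t₁) = (2, 0.5) − 0.2·(-2, 8) = (2.4, -1.1)
(s₂, t₂) = (2.4, -1.1) − 0.2·(-4.4, -4) = (3.28, -0.3)
f(3.28, -0.3) = -13.8096

-13.8096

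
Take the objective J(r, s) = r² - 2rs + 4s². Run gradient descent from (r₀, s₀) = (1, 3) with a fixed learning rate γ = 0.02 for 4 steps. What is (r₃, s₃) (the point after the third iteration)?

(1.181376, 1.888192)

∇J = (2r - 2s, -2r + 8s)
(r₁, s₁) = (1, 3) − 0.02·(-4, 22) = (1.08, 2.56)
(r₂, s₂) = (1.08, 2.56) − 0.02·(-2.96, 18.32) = (1.1392, 2.1936)
(r₃, s₃) = (1.1392, 2.1936) − 0.02·(-2.1088, 15.2704) = (1.181376, 1.888192)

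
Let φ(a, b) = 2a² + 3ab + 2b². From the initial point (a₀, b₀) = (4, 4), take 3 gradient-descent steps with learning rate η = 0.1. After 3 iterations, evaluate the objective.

0.081648

∇φ = (4a + 3b, 3a + 4b)
Step 1: at (4, 4), ∇φ = (28, 28) → (4, 4) − 0.1·(28, 28) = (1.2, 1.2)
Step 2: at (1.2, 1.2), ∇φ = (8.4, 8.4) → (1.2, 1.2) − 0.1·(8.4, 8.4) = (0.36, 0.36)
Step 3: at (0.36, 0.36), ∇φ = (2.52, 2.52) → (0.36, 0.36) − 0.1·(2.52, 2.52) = (0.108, 0.108)
φ(0.108, 0.108) = 0.081648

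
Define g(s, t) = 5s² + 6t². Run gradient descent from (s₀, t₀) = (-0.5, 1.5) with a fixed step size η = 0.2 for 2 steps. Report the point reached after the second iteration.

(-0.5, 2.94)

∇g = (10s, 12t)
(s₁, t₁) = (-0.5, 1.5) − 0.2·(-5, 18) = (0.5, -2.1)
(s₂, t₂) = (0.5, -2.1) − 0.2·(5, -25.2) = (-0.5, 2.94)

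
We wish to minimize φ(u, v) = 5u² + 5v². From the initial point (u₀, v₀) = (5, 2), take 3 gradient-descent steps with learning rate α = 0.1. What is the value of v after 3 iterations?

∇φ = (10u, 10v)
Step 1: at (5, 2), ∇φ = (50, 20) → (5, 2) − 0.1·(50, 20) = (0, 0)
Step 2: at (0, 0), ∇φ = (0, 0) → (0, 0) − 0.1·(0, 0) = (0, 0)
Step 3: at (0, 0), ∇φ = (0, 0) → (0, 0) − 0.1·(0, 0) = (0, 0)
v = 0

0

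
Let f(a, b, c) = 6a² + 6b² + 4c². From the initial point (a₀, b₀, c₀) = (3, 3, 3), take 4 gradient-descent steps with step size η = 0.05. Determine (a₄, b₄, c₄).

∇f = (12a, 12b, 8c)
Step 1: at (3, 3, 3), ∇f = (36, 36, 24) → (3, 3, 3) − 0.05·(36, 36, 24) = (1.2, 1.2, 1.8)
Step 2: at (1.2, 1.2, 1.8), ∇f = (14.4, 14.4, 14.4) → (1.2, 1.2, 1.8) − 0.05·(14.4, 14.4, 14.4) = (0.48, 0.48, 1.08)
Step 3: at (0.48, 0.48, 1.08), ∇f = (5.76, 5.76, 8.64) → (0.48, 0.48, 1.08) − 0.05·(5.76, 5.76, 8.64) = (0.192, 0.192, 0.648)
Step 4: at (0.192, 0.192, 0.648), ∇f = (2.304, 2.304, 5.184) → (0.192, 0.192, 0.648) − 0.05·(2.304, 2.304, 5.184) = (0.0768, 0.0768, 0.3888)

(0.0768, 0.0768, 0.3888)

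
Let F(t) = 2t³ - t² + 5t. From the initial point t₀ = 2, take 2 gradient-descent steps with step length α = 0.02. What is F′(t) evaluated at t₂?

F′(t) = 6t² - 2t + 5
Step 1: F′(2) = 25; t₁ = 2 − 0.02·25 = 1.5
Step 2: F′(1.5) = 15.5; t₂ = 1.5 − 0.02·15.5 = 1.19
F′(t) at (1.19) = 11.1166

11.1166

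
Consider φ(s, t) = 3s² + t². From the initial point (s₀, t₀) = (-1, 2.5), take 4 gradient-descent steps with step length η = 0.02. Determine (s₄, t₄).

∇φ = (6s, 2t)
Step 1: at (-1, 2.5), ∇φ = (-6, 5) → (-1, 2.5) − 0.02·(-6, 5) = (-0.88, 2.4)
Step 2: at (-0.88, 2.4), ∇φ = (-5.28, 4.8) → (-0.88, 2.4) − 0.02·(-5.28, 4.8) = (-0.7744, 2.304)
Step 3: at (-0.7744, 2.304), ∇φ = (-4.6464, 4.608) → (-0.7744, 2.304) − 0.02·(-4.6464, 4.608) = (-0.681472, 2.21184)
Step 4: at (-0.681472, 2.21184), ∇φ = (-4.088832, 4.42368) → (-0.681472, 2.21184) − 0.02·(-4.088832, 4.42368) = (-0.59969536, 2.1233664)

(-0.59969536, 2.1233664)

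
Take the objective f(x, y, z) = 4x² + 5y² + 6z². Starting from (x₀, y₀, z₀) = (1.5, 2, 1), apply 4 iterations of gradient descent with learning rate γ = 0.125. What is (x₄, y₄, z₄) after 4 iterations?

(0, 0.0078125, 0.0625)

∇f = (8x, 10y, 12z)
(x₁, y₁, z₁) = (1.5, 2, 1) − 0.125·(12, 20, 12) = (0, -0.5, -0.5)
(x₂, y₂, z₂) = (0, -0.5, -0.5) − 0.125·(0, -5, -6) = (0, 0.125, 0.25)
(x₃, y₃, z₃) = (0, 0.125, 0.25) − 0.125·(0, 1.25, 3) = (0, -0.03125, -0.125)
(x₄, y₄, z₄) = (0, -0.03125, -0.125) − 0.125·(0, -0.3125, -1.5) = (0, 0.0078125, 0.0625)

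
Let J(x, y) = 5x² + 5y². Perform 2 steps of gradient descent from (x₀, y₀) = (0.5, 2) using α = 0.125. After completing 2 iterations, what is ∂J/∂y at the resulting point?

1.25

∇J = (10x, 10y)
(x₁, y₁) = (0.5, 2) − 0.125·(5, 20) = (-0.125, -0.5)
(x₂, y₂) = (-0.125, -0.5) − 0.125·(-1.25, -5) = (0.03125, 0.125)
∂J/∂y at (0.03125, 0.125) = 1.25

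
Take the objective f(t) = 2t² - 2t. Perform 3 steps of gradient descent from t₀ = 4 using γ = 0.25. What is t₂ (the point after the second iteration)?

0.5

f′(t) = 4t - 2
t₁ = 4 − 0.25·14 = 0.5
t₂ = 0.5 − 0.25·0 = 0.5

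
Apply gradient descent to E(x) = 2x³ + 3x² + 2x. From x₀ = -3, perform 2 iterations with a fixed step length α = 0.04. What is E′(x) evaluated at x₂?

E′(x) = 6x² + 6x + 2
Step 1: E′(-3) = 38; x₁ = -3 − 0.04·38 = -4.52
Step 2: E′(-4.52) = 97.4624; x₂ = -4.52 − 0.04·97.4624 = -8.418496
E′(x) at (-8.418496) = 376.715473412096

376.715473412096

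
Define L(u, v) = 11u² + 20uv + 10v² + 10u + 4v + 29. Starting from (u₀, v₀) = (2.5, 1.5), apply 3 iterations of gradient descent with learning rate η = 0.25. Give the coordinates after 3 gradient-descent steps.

∇L = (22u + 20v + 10, 20u + 20v + 4)
Step 1: at (2.5, 1.5), ∇L = (95, 84) → (2.5, 1.5) − 0.25·(95, 84) = (-21.25, -19.5)
Step 2: at (-21.25, -19.5), ∇L = (-847.5, -811) → (-21.25, -19.5) − 0.25·(-847.5, -811) = (190.625, 183.25)
Step 3: at (190.625, 183.25), ∇L = (7868.75, 7481.5) → (190.625, 183.25) − 0.25·(7868.75, 7481.5) = (-1776.5625, -1687.125)

(-1776.5625, -1687.125)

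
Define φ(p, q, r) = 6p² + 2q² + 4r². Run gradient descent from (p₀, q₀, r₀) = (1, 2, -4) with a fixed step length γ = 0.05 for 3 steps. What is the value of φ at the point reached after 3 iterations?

5.107712

∇φ = (12p, 4q, 8r)
(p₁, q₁, r₁) = (1, 2, -4) − 0.05·(12, 8, -32) = (0.4, 1.6, -2.4)
(p₂, q₂, r₂) = (0.4, 1.6, -2.4) − 0.05·(4.8, 6.4, -19.2) = (0.16, 1.28, -1.44)
(p₃, q₃, r₃) = (0.16, 1.28, -1.44) − 0.05·(1.92, 5.12, -11.52) = (0.064, 1.024, -0.864)
φ(0.064, 1.024, -0.864) = 5.107712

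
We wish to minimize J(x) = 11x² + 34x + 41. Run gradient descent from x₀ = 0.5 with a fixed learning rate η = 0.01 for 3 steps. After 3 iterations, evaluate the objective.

25.0915725324

J′(x) = 22x + 34
x₁ = 0.5 − 0.01·45 = 0.05
x₂ = 0.05 − 0.01·35.1 = -0.301
x₃ = -0.301 − 0.01·27.378 = -0.57478
J(-0.57478) = 25.0915725324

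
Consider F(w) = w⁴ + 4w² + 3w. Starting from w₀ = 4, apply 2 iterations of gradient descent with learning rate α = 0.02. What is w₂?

F′(w) = 4w³ + 8w + 3
Step 1: F′(4) = 291; w₁ = 4 − 0.02·291 = -1.82
Step 2: F′(-1.82) = -35.674272; w₂ = -1.82 − 0.02·(-35.674272) = -1.10651456

-1.10651456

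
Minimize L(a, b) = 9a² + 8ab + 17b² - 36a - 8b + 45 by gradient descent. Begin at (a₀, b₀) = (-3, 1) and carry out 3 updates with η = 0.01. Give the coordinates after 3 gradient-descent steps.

∇L = (18a + 8b - 36, 8a + 34b - 8)
Step 1: at (-3, 1), ∇L = (-82, 2) → (-3, 1) − 0.01·(-82, 2) = (-2.18, 0.98)
Step 2: at (-2.18, 0.98), ∇L = (-67.4, 7.88) → (-2.18, 0.98) − 0.01·(-67.4, 7.88) = (-1.506, 0.9012)
Step 3: at (-1.506, 0.9012), ∇L = (-55.8984, 10.5928) → (-1.506, 0.9012) − 0.01·(-55.8984, 10.5928) = (-0.947016, 0.795272)

(-0.947016, 0.795272)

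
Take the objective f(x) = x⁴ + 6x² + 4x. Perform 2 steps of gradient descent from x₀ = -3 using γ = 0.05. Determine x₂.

-11.4

f′(x) = 4x³ + 12x + 4
Step 1: f′(-3) = -140; x₁ = -3 − 0.05·(-140) = 4
Step 2: f′(4) = 308; x₂ = 4 − 0.05·308 = -11.4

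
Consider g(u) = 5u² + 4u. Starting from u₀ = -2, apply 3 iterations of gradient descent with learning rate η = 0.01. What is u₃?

-1.5664

g′(u) = 10u + 4
u₁ = -2 − 0.01·(-16) = -1.84
u₂ = -1.84 − 0.01·(-14.4) = -1.696
u₃ = -1.696 − 0.01·(-12.96) = -1.5664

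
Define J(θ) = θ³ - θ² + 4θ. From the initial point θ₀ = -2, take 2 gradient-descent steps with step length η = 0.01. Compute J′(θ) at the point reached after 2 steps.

J′(θ) = 3θ² - 2θ + 4
Step 1: J′(-2) = 20; θ₁ = -2 − 0.01·20 = -2.2
Step 2: J′(-2.2) = 22.92; θ₂ = -2.2 − 0.01·22.92 = -2.4292
J′(θ) at (-2.4292) = 26.56143792

26.56143792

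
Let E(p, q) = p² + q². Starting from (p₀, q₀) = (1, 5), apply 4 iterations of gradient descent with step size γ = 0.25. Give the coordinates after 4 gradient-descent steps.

∇E = (2p, 2q)
(p₁, q₁) = (1, 5) − 0.25·(2, 10) = (0.5, 2.5)
(p₂, q₂) = (0.5, 2.5) − 0.25·(1, 5) = (0.25, 1.25)
(p₃, q₃) = (0.25, 1.25) − 0.25·(0.5, 2.5) = (0.125, 0.625)
(p₄, q₄) = (0.125, 0.625) − 0.25·(0.25, 1.25) = (0.0625, 0.3125)

(0.0625, 0.3125)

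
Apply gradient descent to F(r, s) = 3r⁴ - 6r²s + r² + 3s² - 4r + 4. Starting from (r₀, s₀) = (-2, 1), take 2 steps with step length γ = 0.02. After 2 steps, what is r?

∇F = (12r³ - 12rs + 2r - 4, -6r² + 6s)
Step 1: at (-2, 1), ∇F = (-80, -18) → (-2, 1) − 0.02·(-80, -18) = (-0.4, 1.36)
Step 2: at (-0.4, 1.36), ∇F = (0.96, 7.2) → (-0.4, 1.36) − 0.02·(0.96, 7.2) = (-0.4192, 1.216)
r = -0.4192

-0.4192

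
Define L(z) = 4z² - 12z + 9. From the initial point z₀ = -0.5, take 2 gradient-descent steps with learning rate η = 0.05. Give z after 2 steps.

L′(z) = 8z - 12
z₁ = -0.5 − 0.05·(-16) = 0.3
z₂ = 0.3 − 0.05·(-9.6) = 0.78

0.78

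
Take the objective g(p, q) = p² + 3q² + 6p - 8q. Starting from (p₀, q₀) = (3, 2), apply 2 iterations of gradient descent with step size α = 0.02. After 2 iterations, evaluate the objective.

17.04273664

∇g = (2p + 6, 6q - 8)
Step 1: at (3, 2), ∇g = (12, 4) → (3, 2) − 0.02·(12, 4) = (2.76, 1.92)
Step 2: at (2.76, 1.92), ∇g = (11.52, 3.52) → (2.76, 1.92) − 0.02·(11.52, 3.52) = (2.5296, 1.8496)
g(2.5296, 1.8496) = 17.04273664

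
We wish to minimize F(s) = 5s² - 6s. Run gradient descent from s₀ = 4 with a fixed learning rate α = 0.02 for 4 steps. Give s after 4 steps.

F′(s) = 10s - 6
s₁ = 4 − 0.02·34 = 3.32
s₂ = 3.32 − 0.02·27.2 = 2.776
s₃ = 2.776 − 0.02·21.76 = 2.3408
s₄ = 2.3408 − 0.02·17.408 = 1.99264

1.99264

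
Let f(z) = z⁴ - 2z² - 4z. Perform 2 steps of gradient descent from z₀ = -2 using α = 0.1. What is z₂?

f′(z) = 4z³ - 4z - 4
Step 1: f′(-2) = -28; z₁ = -2 − 0.1·(-28) = 0.8
Step 2: f′(0.8) = -5.152; z₂ = 0.8 − 0.1·(-5.152) = 1.3152

1.3152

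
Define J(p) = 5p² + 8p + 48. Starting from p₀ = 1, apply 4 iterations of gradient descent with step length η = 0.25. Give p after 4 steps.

J′(p) = 10p + 8
Step 1: J′(1) = 18; p₁ = 1 − 0.25·18 = -3.5
Step 2: J′(-3.5) = -27; p₂ = -3.5 − 0.25·(-27) = 3.25
Step 3: J′(3.25) = 40.5; p₃ = 3.25 − 0.25·40.5 = -6.875
Step 4: J′(-6.875) = -60.75; p₄ = -6.875 − 0.25·(-60.75) = 8.3125

8.3125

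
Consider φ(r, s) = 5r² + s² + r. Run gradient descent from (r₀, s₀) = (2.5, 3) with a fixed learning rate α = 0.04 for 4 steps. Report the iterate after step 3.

(0.4616, 2.336064)

∇φ = (10r + 1, 2s)
(r₁, s₁) = (2.5, 3) − 0.04·(26, 6) = (1.46, 2.76)
(r₂, s₂) = (1.46, 2.76) − 0.04·(15.6, 5.52) = (0.836, 2.5392)
(r₃, s₃) = (0.836, 2.5392) − 0.04·(9.36, 5.0784) = (0.4616, 2.336064)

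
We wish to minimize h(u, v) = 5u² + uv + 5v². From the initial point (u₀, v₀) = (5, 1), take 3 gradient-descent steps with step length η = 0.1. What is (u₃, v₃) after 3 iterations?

∇h = (10u + v, u + 10v)
Step 1: at (5, 1), ∇h = (51, 15) → (5, 1) − 0.1·(51, 15) = (-0.1, -0.5)
Step 2: at (-0.1, -0.5), ∇h = (-1.5, -5.1) → (-0.1, -0.5) − 0.1·(-1.5, -5.1) = (0.05, 0.01)
Step 3: at (0.05, 0.01), ∇h = (0.51, 0.15) → (0.05, 0.01) − 0.1·(0.51, 0.15) = (-0.001, -0.005)

(-0.001, -0.005)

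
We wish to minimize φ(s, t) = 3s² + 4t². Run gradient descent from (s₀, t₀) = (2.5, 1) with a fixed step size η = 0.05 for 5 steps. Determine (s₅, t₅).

∇φ = (6s, 8t)
Step 1: at (2.5, 1), ∇φ = (15, 8) → (2.5, 1) − 0.05·(15, 8) = (1.75, 0.6)
Step 2: at (1.75, 0.6), ∇φ = (10.5, 4.8) → (1.75, 0.6) − 0.05·(10.5, 4.8) = (1.225, 0.36)
Step 3: at (1.225, 0.36), ∇φ = (7.35, 2.88) → (1.225, 0.36) − 0.05·(7.35, 2.88) = (0.8575, 0.216)
Step 4: at (0.8575, 0.216), ∇φ = (5.145, 1.728) → (0.8575, 0.216) − 0.05·(5.145, 1.728) = (0.60025, 0.1296)
Step 5: at (0.60025, 0.1296), ∇φ = (3.6015, 1.0368) → (0.60025, 0.1296) − 0.05·(3.6015, 1.0368) = (0.420175, 0.07776)

(0.420175, 0.07776)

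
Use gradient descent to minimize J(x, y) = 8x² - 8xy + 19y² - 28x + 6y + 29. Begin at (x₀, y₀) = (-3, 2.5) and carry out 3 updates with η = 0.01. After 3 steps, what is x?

∇J = (16x - 8y - 28, -8x + 38y + 6)
(x₁, y₁) = (-3, 2.5) − 0.01·(-96, 125) = (-2.04, 1.25)
(x₂, y₂) = (-2.04, 1.25) − 0.01·(-70.64, 69.82) = (-1.3336, 0.5518)
(x₃, y₃) = (-1.3336, 0.5518) − 0.01·(-53.752, 37.6372) = (-0.79608, 0.175428)
x = -0.79608

-0.79608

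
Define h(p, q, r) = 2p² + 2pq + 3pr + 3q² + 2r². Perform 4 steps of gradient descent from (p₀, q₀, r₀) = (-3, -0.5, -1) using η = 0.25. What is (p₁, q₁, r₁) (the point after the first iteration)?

(1, 1.75, 2.25)

∇h = (4p + 2q + 3r, 2p + 6q, 3p + 4r)
(p₁, q₁, r₁) = (-3, -0.5, -1) − 0.25·(-16, -9, -13) = (1, 1.75, 2.25)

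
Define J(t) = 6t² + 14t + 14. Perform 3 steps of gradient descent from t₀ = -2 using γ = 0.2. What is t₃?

J′(t) = 12t + 14
Step 1: J′(-2) = -10; t₁ = -2 − 0.2·(-10) = 0
Step 2: J′(0) = 14; t₂ = 0 − 0.2·14 = -2.8
Step 3: J′(-2.8) = -19.6; t₃ = -2.8 − 0.2·(-19.6) = 1.12

1.12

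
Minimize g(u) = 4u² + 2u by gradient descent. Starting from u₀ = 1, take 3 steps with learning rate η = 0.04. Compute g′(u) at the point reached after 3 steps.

g′(u) = 8u + 2
Step 1: g′(1) = 10; u₁ = 1 − 0.04·10 = 0.6
Step 2: g′(0.6) = 6.8; u₂ = 0.6 − 0.04·6.8 = 0.328
Step 3: g′(0.328) = 4.624; u₃ = 0.328 − 0.04·4.624 = 0.14304
g′(u) at (0.14304) = 3.14432

3.14432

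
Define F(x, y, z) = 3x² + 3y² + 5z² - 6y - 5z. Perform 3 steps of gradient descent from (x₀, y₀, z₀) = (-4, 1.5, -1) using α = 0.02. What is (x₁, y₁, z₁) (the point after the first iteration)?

∇F = (6x, 6y - 6, 10z - 5)
Step 1: at (-4, 1.5, -1), ∇F = (-24, 3, -15) → (-4, 1.5, -1) − 0.02·(-24, 3, -15) = (-3.52, 1.44, -0.7)

(-3.52, 1.44, -0.7)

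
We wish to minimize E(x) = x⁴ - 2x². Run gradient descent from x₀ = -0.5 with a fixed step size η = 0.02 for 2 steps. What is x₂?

E′(x) = 4x³ - 4x
Step 1: E′(-0.5) = 1.5; x₁ = -0.5 − 0.02·1.5 = -0.53
Step 2: E′(-0.53) = 1.524492; x₂ = -0.53 − 0.02·1.524492 = -0.56048984

-0.56048984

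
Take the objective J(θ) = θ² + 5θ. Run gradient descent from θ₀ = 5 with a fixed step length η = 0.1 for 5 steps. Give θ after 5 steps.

J′(θ) = 2θ + 5
Step 1: J′(5) = 15; θ₁ = 5 − 0.1·15 = 3.5
Step 2: J′(3.5) = 12; θ₂ = 3.5 − 0.1·12 = 2.3
Step 3: J′(2.3) = 9.6; θ₃ = 2.3 − 0.1·9.6 = 1.34
Step 4: J′(1.34) = 7.68; θ₄ = 1.34 − 0.1·7.68 = 0.572
Step 5: J′(0.572) = 6.144; θ₅ = 0.572 − 0.1·6.144 = -0.0424

-0.0424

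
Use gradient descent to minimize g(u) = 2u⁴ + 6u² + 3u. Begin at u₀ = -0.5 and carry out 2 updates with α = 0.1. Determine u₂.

g′(u) = 8u³ + 12u + 3
Step 1: g′(-0.5) = -4; u₁ = -0.5 − 0.1·(-4) = -0.1
Step 2: g′(-0.1) = 1.792; u₂ = -0.1 − 0.1·1.792 = -0.2792

-0.2792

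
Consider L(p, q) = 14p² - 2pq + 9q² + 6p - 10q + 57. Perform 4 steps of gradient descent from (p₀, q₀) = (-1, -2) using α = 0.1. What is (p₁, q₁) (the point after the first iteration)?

∇L = (28p - 2q + 6, -2p + 18q - 10)
Step 1: at (-1, -2), ∇L = (-18, -44) → (-1, -2) − 0.1·(-18, -44) = (0.8, 2.4)

(0.8, 2.4)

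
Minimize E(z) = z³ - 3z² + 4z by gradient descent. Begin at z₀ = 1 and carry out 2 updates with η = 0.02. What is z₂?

0.959976

E′(z) = 3z² - 6z + 4
z₁ = 1 − 0.02·1 = 0.98
z₂ = 0.98 − 0.02·1.0012 = 0.959976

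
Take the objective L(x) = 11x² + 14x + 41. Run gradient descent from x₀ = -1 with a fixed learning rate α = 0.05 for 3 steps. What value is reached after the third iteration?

L′(x) = 22x + 14
Step 1: L′(-1) = -8; x₁ = -1 − 0.05·(-8) = -0.6
Step 2: L′(-0.6) = 0.8; x₂ = -0.6 − 0.05·0.8 = -0.64
Step 3: L′(-0.64) = -0.08; x₃ = -0.64 − 0.05·(-0.08) = -0.636

-0.636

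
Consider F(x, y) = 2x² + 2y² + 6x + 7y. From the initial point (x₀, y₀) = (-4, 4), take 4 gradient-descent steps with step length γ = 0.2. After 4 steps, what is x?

∇F = (4x + 6, 4y + 7)
Step 1: at (-4, 4), ∇F = (-10, 23) → (-4, 4) − 0.2·(-10, 23) = (-2, -0.6)
Step 2: at (-2, -0.6), ∇F = (-2, 4.6) → (-2, -0.6) − 0.2·(-2, 4.6) = (-1.6, -1.52)
Step 3: at (-1.6, -1.52), ∇F = (-0.4, 0.92) → (-1.6, -1.52) − 0.2·(-0.4, 0.92) = (-1.52, -1.704)
Step 4: at (-1.52, -1.704), ∇F = (-0.08, 0.184) → (-1.52, -1.704) − 0.2·(-0.08, 0.184) = (-1.504, -1.7408)
x = -1.504

-1.504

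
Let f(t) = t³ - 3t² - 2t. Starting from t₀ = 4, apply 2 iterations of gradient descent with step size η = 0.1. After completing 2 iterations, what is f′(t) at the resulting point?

-1.317008

f′(t) = 3t² - 6t - 2
Step 1: f′(4) = 22; t₁ = 4 − 0.1·22 = 1.8
Step 2: f′(1.8) = -3.08; t₂ = 1.8 − 0.1·(-3.08) = 2.108
f′(t) at (2.108) = -1.317008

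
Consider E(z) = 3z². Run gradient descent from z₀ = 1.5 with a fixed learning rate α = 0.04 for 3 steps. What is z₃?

0.658464

E′(z) = 6z
z₁ = 1.5 − 0.04·9 = 1.14
z₂ = 1.14 − 0.04·6.84 = 0.8664
z₃ = 0.8664 − 0.04·5.1984 = 0.658464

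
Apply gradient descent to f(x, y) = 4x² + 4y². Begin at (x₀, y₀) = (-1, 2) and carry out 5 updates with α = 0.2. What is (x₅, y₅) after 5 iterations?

∇f = (8x, 8y)
Step 1: at (-1, 2), ∇f = (-8, 16) → (-1, 2) − 0.2·(-8, 16) = (0.6, -1.2)
Step 2: at (0.6, -1.2), ∇f = (4.8, -9.6) → (0.6, -1.2) − 0.2·(4.8, -9.6) = (-0.36, 0.72)
Step 3: at (-0.36, 0.72), ∇f = (-2.88, 5.76) → (-0.36, 0.72) − 0.2·(-2.88, 5.76) = (0.216, -0.432)
Step 4: at (0.216, -0.432), ∇f = (1.728, -3.456) → (0.216, -0.432) − 0.2·(1.728, -3.456) = (-0.1296, 0.2592)
Step 5: at (-0.1296, 0.2592), ∇f = (-1.0368, 2.0736) → (-0.1296, 0.2592) − 0.2·(-1.0368, 2.0736) = (0.07776, -0.15552)

(0.07776, -0.15552)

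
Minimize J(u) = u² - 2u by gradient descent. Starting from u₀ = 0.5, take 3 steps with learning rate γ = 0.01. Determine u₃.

J′(u) = 2u - 2
u₁ = 0.5 − 0.01·(-1) = 0.51
u₂ = 0.51 − 0.01·(-0.98) = 0.5198
u₃ = 0.5198 − 0.01·(-0.9604) = 0.529404

0.529404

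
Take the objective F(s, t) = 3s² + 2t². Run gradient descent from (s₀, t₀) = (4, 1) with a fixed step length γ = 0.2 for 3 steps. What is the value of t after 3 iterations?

0.008

∇F = (6s, 4t)
(s₁, t₁) = (4, 1) − 0.2·(24, 4) = (-0.8, 0.2)
(s₂, t₂) = (-0.8, 0.2) − 0.2·(-4.8, 0.8) = (0.16, 0.04)
(s₃, t₃) = (0.16, 0.04) − 0.2·(0.96, 0.16) = (-0.032, 0.008)
t = 0.008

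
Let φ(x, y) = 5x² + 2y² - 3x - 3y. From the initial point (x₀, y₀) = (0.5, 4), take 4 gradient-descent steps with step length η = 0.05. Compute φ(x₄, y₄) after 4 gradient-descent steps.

∇φ = (10x - 3, 4y - 3)
Step 1: at (0.5, 4), ∇φ = (2, 13) → (0.5, 4) − 0.05·(2, 13) = (0.4, 3.35)
Step 2: at (0.4, 3.35), ∇φ = (1, 10.4) → (0.4, 3.35) − 0.05·(1, 10.4) = (0.35, 2.83)
Step 3: at (0.35, 2.83), ∇φ = (0.5, 8.32) → (0.35, 2.83) − 0.05·(0.5, 8.32) = (0.325, 2.414)
Step 4: at (0.325, 2.414), ∇φ = (0.25, 6.656) → (0.325, 2.414) − 0.05·(0.25, 6.656) = (0.3125, 2.0812)
φ(0.3125, 2.0812) = 1.96996813

1.96996813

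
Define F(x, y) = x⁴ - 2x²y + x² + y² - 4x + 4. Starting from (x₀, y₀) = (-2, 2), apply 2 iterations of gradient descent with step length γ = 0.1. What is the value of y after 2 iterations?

1.952

∇F = (4x³ - 4xy + 2x - 4, -2x² + 2y)
Step 1: at (-2, 2), ∇F = (-24, -4) → (-2, 2) − 0.1·(-24, -4) = (0.4, 2.4)
Step 2: at (0.4, 2.4), ∇F = (-6.784, 4.48) → (0.4, 2.4) − 0.1·(-6.784, 4.48) = (1.0784, 1.952)
y = 1.952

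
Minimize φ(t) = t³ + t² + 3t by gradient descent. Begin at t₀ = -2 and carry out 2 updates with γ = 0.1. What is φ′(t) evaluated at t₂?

φ′(t) = 3t² + 2t + 3
t₁ = -2 − 0.1·11 = -3.1
t₂ = -3.1 − 0.1·25.63 = -5.663
φ′(t) at (-5.663) = 87.882707

87.882707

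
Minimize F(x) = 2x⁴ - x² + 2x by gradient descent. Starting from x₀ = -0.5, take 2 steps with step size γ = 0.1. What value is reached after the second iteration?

-0.7656

F′(x) = 8x³ - 2x + 2
Step 1: F′(-0.5) = 2; x₁ = -0.5 − 0.1·2 = -0.7
Step 2: F′(-0.7) = 0.656; x₂ = -0.7 − 0.1·0.656 = -0.7656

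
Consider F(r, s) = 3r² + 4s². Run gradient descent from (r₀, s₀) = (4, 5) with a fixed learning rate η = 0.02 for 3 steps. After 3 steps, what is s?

2.96352

∇F = (6r, 8s)
(r₁, s₁) = (4, 5) − 0.02·(24, 40) = (3.52, 4.2)
(r₂, s₂) = (3.52, 4.2) − 0.02·(21.12, 33.6) = (3.0976, 3.528)
(r₃, s₃) = (3.0976, 3.528) − 0.02·(18.5856, 28.224) = (2.725888, 2.96352)
s = 2.96352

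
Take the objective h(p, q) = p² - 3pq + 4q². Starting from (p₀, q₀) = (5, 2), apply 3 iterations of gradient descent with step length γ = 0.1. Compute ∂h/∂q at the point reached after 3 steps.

1.232

∇h = (2p - 3q, -3p + 8q)
Step 1: at (5, 2), ∇h = (4, 1) → (5, 2) − 0.1·(4, 1) = (4.6, 1.9)
Step 2: at (4.6, 1.9), ∇h = (3.5, 1.4) → (4.6, 1.9) − 0.1·(3.5, 1.4) = (4.25, 1.76)
Step 3: at (4.25, 1.76), ∇h = (3.22, 1.33) → (4.25, 1.76) − 0.1·(3.22, 1.33) = (3.928, 1.627)
∂h/∂q at (3.928, 1.627) = 1.232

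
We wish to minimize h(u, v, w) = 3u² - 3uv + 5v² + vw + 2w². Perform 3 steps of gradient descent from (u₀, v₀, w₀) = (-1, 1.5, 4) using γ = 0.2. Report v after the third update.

∇h = (6u - 3v, -3u + 10v + w, v + 4w)
Step 1: at (-1, 1.5, 4), ∇h = (-10.5, 22, 17.5) → (-1, 1.5, 4) − 0.2·(-10.5, 22, 17.5) = (1.1, -2.9, 0.5)
Step 2: at (1.1, -2.9, 0.5), ∇h = (15.3, -31.8, -0.9) → (1.1, -2.9, 0.5) − 0.2·(15.3, -31.8, -0.9) = (-1.96, 3.46, 0.68)
Step 3: at (-1.96, 3.46, 0.68), ∇h = (-22.14, 41.16, 6.18) → (-1.96, 3.46, 0.68) − 0.2·(-22.14, 41.16, 6.18) = (2.468, -4.772, -0.556)
v = -4.772

-4.772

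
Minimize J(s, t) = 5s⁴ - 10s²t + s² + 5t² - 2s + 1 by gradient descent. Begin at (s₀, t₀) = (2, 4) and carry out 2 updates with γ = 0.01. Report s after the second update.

∇J = (20s³ - 20st + 2s - 2, -10s² + 10t)
Step 1: at (2, 4), ∇J = (2, 0) → (2, 4) − 0.01·(2, 0) = (1.98, 4)
Step 2: at (1.98, 4), ∇J = (-1.19216, 0.796) → (1.98, 4) − 0.01·(-1.19216, 0.796) = (1.9919216, 3.99204)
s = 1.9919216

1.9919216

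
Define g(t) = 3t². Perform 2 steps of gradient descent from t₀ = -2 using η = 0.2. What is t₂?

g′(t) = 6t
t₁ = -2 − 0.2·(-12) = 0.4
t₂ = 0.4 − 0.2·2.4 = -0.08

-0.08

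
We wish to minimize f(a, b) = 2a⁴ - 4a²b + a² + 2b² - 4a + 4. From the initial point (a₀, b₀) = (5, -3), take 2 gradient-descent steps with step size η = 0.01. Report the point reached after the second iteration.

∇f = (8a³ - 8ab + 2a - 4, -4a² + 4b)
Step 1: at (5, -3), ∇f = (1126, -112) → (5, -3) − 0.01·(1126, -112) = (-6.26, -1.88)
Step 2: at (-6.26, -1.88), ∇f = (-2073.185408, -164.2704) → (-6.26, -1.88) − 0.01·(-2073.185408, -164.2704) = (14.47185408, -0.237296)

(14.47185408, -0.237296)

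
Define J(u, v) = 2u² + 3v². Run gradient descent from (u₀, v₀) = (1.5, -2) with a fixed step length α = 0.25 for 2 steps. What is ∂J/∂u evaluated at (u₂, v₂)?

∇J = (4u, 6v)
Step 1: at (1.5, -2), ∇J = (6, -12) → (1.5, -2) − 0.25·(6, -12) = (0, 1)
Step 2: at (0, 1), ∇J = (0, 6) → (0, 1) − 0.25·(0, 6) = (0, -0.5)
∂J/∂u at (0, -0.5) = 0

0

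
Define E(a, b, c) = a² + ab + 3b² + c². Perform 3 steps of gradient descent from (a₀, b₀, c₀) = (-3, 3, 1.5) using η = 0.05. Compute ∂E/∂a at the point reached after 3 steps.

-3.655125

∇E = (2a + b, a + 6b, 2c)
Step 1: at (-3, 3, 1.5), ∇E = (-3, 15, 3) → (-3, 3, 1.5) − 0.05·(-3, 15, 3) = (-2.85, 2.25, 1.35)
Step 2: at (-2.85, 2.25, 1.35), ∇E = (-3.45, 10.65, 2.7) → (-2.85, 2.25, 1.35) − 0.05·(-3.45, 10.65, 2.7) = (-2.6775, 1.7175, 1.215)
Step 3: at (-2.6775, 1.7175, 1.215), ∇E = (-3.6375, 7.6275, 2.43) → (-2.6775, 1.7175, 1.215) − 0.05·(-3.6375, 7.6275, 2.43) = (-2.495625, 1.336125, 1.0935)
∂E/∂a at (-2.495625, 1.336125, 1.0935) = -3.655125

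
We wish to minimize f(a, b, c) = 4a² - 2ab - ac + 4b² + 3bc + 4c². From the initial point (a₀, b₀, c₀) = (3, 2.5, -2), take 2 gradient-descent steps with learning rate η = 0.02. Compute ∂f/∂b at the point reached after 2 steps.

∇f = (8a - 2b - c, -2a + 8b + 3c, -a + 3b + 8c)
(a₁, b₁, c₁) = (3, 2.5, -2) − 0.02·(21, 8, -11.5) = (2.58, 2.34, -1.77)
(a₂, b₂, c₂) = (2.58, 2.34, -1.77) − 0.02·(17.73, 8.25, -9.72) = (2.2254, 2.175, -1.5756)
∂f/∂b at (2.2254, 2.175, -1.5756) = 8.2224

8.2224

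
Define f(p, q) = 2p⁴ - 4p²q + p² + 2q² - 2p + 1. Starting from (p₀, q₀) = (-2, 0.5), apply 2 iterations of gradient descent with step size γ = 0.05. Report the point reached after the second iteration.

∇f = (8p³ - 8pq + 2p - 2, -4p² + 4q)
(p₁, q₁) = (-2, 0.5) − 0.05·(-62, -14) = (1.1, 1.2)
(p₂, q₂) = (1.1, 1.2) − 0.05·(0.288, -0.04) = (1.0856, 1.202)

(1.0856, 1.202)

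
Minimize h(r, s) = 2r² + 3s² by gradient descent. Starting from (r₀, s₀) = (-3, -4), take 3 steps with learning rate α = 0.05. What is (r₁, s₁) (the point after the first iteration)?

∇h = (4r, 6s)
Step 1: at (-3, -4), ∇h = (-12, -24) → (-3, -4) − 0.05·(-12, -24) = (-2.4, -2.8)

(-2.4, -2.8)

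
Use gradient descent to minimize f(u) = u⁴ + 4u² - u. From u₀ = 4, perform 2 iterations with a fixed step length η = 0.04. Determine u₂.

f′(u) = 4u³ + 8u - 1
u₁ = 4 − 0.04·287 = -7.48
u₂ = -7.48 − 0.04·(-1734.875968) = 61.91503872

61.91503872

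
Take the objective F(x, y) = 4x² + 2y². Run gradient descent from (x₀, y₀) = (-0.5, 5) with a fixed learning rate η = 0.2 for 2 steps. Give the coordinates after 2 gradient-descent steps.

(-0.18, 0.2)

∇F = (8x, 4y)
Step 1: at (-0.5, 5), ∇F = (-4, 20) → (-0.5, 5) − 0.2·(-4, 20) = (0.3, 1)
Step 2: at (0.3, 1), ∇F = (2.4, 4) → (0.3, 1) − 0.2·(2.4, 4) = (-0.18, 0.2)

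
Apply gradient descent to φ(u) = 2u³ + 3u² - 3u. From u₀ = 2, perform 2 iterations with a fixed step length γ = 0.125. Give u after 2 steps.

-3.54296875

φ′(u) = 6u² + 6u - 3
Step 1: φ′(2) = 33; u₁ = 2 − 0.125·33 = -2.125
Step 2: φ′(-2.125) = 11.34375; u₂ = -2.125 − 0.125·11.34375 = -3.54296875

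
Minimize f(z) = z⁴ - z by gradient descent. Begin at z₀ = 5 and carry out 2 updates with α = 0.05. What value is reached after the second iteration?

1568.129975

f′(z) = 4z³ - 1
Step 1: f′(5) = 499; z₁ = 5 − 0.05·499 = -19.95
Step 2: f′(-19.95) = -31761.5995; z₂ = -19.95 − 0.05·(-31761.5995) = 1568.129975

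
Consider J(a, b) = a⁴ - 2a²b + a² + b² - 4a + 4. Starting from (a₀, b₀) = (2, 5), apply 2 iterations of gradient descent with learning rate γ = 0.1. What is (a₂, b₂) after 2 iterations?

∇J = (4a³ - 4ab + 2a - 4, -2a² + 2b)
Step 1: at (2, 5), ∇J = (-8, 2) → (2, 5) − 0.1·(-8, 2) = (2.8, 4.8)
Step 2: at (2.8, 4.8), ∇J = (35.648, -6.08) → (2.8, 4.8) − 0.1·(35.648, -6.08) = (-0.7648, 5.408)

(-0.7648, 5.408)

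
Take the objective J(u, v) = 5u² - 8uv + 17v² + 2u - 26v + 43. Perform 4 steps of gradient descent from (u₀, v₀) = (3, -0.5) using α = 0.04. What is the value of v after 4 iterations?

0.93433728

∇J = (10u - 8v + 2, -8u + 34v - 26)
Step 1: at (3, -0.5), ∇J = (36, -67) → (3, -0.5) − 0.04·(36, -67) = (1.56, 2.18)
Step 2: at (1.56, 2.18), ∇J = (0.16, 35.64) → (1.56, 2.18) − 0.04·(0.16, 35.64) = (1.5536, 0.7544)
Step 3: at (1.5536, 0.7544), ∇J = (11.5008, -12.7792) → (1.5536, 0.7544) − 0.04·(11.5008, -12.7792) = (1.093568, 1.265568)
Step 4: at (1.093568, 1.265568), ∇J = (2.811136, 8.280768) → (1.093568, 1.265568) − 0.04·(2.811136, 8.280768) = (0.98112256, 0.93433728)
v = 0.93433728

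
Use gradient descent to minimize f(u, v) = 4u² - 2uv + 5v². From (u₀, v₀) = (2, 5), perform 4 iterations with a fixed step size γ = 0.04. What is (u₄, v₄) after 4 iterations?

∇f = (8u - 2v, -2u + 10v)
Step 1: at (2, 5), ∇f = (6, 46) → (2, 5) − 0.04·(6, 46) = (1.76, 3.16)
Step 2: at (1.76, 3.16), ∇f = (7.76, 28.08) → (1.76, 3.16) − 0.04·(7.76, 28.08) = (1.4496, 2.0368)
Step 3: at (1.4496, 2.0368), ∇f = (7.5232, 17.4688) → (1.4496, 2.0368) − 0.04·(7.5232, 17.4688) = (1.148672, 1.338048)
Step 4: at (1.148672, 1.338048), ∇f = (6.51328, 11.083136) → (1.148672, 1.338048) − 0.04·(6.51328, 11.083136) = (0.8881408, 0.89472256)

(0.8881408, 0.89472256)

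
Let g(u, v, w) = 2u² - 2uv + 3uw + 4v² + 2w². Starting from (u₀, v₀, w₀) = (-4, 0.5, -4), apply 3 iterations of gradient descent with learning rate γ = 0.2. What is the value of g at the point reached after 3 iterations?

∇g = (4u - 2v + 3w, -2u + 8v, 3u + 4w)
(u₁, v₁, w₁) = (-4, 0.5, -4) − 0.2·(-29, 12, -28) = (1.8, -1.9, 1.6)
(u₂, v₂, w₂) = (1.8, -1.9, 1.6) − 0.2·(15.8, -18.8, 11.8) = (-1.36, 1.86, -0.76)
(u₃, v₃, w₃) = (-1.36, 1.86, -0.76) − 0.2·(-11.44, 17.6, -7.12) = (0.928, -1.66, 0.664)
g(0.928, -1.66, 0.664) = 18.556096

18.556096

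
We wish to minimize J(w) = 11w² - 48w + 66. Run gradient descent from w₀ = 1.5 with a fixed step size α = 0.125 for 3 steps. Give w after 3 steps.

J′(w) = 22w - 48
Step 1: J′(1.5) = -15; w₁ = 1.5 − 0.125·(-15) = 3.375
Step 2: J′(3.375) = 26.25; w₂ = 3.375 − 0.125·26.25 = 0.09375
Step 3: J′(0.09375) = -45.9375; w₃ = 0.09375 − 0.125·(-45.9375) = 5.8359375

5.8359375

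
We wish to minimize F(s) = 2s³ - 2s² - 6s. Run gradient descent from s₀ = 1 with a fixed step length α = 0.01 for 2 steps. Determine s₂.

F′(s) = 6s² - 4s - 6
Step 1: F′(1) = -4; s₁ = 1 − 0.01·(-4) = 1.04
Step 2: F′(1.04) = -3.6704; s₂ = 1.04 − 0.01·(-3.6704) = 1.076704

1.076704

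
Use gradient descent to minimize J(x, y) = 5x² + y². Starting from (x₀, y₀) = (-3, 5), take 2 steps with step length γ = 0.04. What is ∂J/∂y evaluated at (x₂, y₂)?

8.464

∇J = (10x, 2y)
Step 1: at (-3, 5), ∇J = (-30, 10) → (-3, 5) − 0.04·(-30, 10) = (-1.8, 4.6)
Step 2: at (-1.8, 4.6), ∇J = (-18, 9.2) → (-1.8, 4.6) − 0.04·(-18, 9.2) = (-1.08, 4.232)
∂J/∂y at (-1.08, 4.232) = 8.464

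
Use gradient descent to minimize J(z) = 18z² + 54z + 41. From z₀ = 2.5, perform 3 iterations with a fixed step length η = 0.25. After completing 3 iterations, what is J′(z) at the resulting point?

J′(z) = 36z + 54
Step 1: J′(2.5) = 144; z₁ = 2.5 − 0.25·144 = -33.5
Step 2: J′(-33.5) = -1152; z₂ = -33.5 − 0.25·(-1152) = 254.5
Step 3: J′(254.5) = 9216; z₃ = 254.5 − 0.25·9216 = -2049.5
J′(z) at (-2049.5) = -73728

-73728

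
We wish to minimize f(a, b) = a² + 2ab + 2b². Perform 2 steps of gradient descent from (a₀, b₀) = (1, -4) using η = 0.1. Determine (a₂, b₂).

∇f = (2a + 2b, 2a + 4b)
(a₁, b₁) = (1, -4) − 0.1·(-6, -14) = (1.6, -2.6)
(a₂, b₂) = (1.6, -2.6) − 0.1·(-2, -7.2) = (1.8, -1.88)

(1.8, -1.88)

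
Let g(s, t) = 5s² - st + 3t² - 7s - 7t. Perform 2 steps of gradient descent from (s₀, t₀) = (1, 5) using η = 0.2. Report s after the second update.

∇g = (10s - t - 7, -s + 6t - 7)
(s₁, t₁) = (1, 5) − 0.2·(-2, 22) = (1.4, 0.6)
(s₂, t₂) = (1.4, 0.6) − 0.2·(6.4, -4.8) = (0.12, 1.56)
s = 0.12

0.12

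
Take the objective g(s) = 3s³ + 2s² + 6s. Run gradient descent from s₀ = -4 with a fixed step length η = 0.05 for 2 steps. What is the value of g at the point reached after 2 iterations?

-653477.220041155375

g′(s) = 9s² + 4s + 6
Step 1: g′(-4) = 134; s₁ = -4 − 0.05·134 = -10.7
Step 2: g′(-10.7) = 993.61; s₂ = -10.7 − 0.05·993.61 = -60.3805
g(-60.3805) = -653477.220041155375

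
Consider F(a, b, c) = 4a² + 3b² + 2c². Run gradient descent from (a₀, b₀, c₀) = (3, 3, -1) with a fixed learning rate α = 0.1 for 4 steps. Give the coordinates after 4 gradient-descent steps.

(0.0048, 0.0768, -0.1296)

∇F = (8a, 6b, 4c)
(a₁, b₁, c₁) = (3, 3, -1) − 0.1·(24, 18, -4) = (0.6, 1.2, -0.6)
(a₂, b₂, c₂) = (0.6, 1.2, -0.6) − 0.1·(4.8, 7.2, -2.4) = (0.12, 0.48, -0.36)
(a₃, b₃, c₃) = (0.12, 0.48, -0.36) − 0.1·(0.96, 2.88, -1.44) = (0.024, 0.192, -0.216)
(a₄, b₄, c₄) = (0.024, 0.192, -0.216) − 0.1·(0.192, 1.152, -0.864) = (0.0048, 0.0768, -0.1296)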